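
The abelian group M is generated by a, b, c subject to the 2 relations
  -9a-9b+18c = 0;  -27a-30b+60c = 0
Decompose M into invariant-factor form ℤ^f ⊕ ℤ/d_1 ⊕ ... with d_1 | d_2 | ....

Answer: M ≅ ℤ^1 ⊕ ℤ/3 ⊕ ℤ/9

Derivation:
rank_ℚ(R)=2; free=3−2=1
SNF(R) diag = [3, 9] → torsion [3, 9]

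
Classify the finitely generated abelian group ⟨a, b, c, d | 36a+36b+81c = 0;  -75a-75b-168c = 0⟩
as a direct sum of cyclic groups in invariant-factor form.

Answer: M ≅ ℤ^2 ⊕ ℤ/3 ⊕ ℤ/9

Derivation:
rank_ℚ(R)=2; free=4−2=2
SNF(R) diag = [3, 9] → torsion [3, 9]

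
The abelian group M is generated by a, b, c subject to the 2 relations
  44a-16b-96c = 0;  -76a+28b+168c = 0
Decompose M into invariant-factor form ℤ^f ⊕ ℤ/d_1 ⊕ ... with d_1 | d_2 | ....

rank_ℚ(R)=2; free=3−2=1
SNF(R) diag = [4, 4] → torsion [4, 4]

Answer: M ≅ ℤ^1 ⊕ ℤ/4 ⊕ ℤ/4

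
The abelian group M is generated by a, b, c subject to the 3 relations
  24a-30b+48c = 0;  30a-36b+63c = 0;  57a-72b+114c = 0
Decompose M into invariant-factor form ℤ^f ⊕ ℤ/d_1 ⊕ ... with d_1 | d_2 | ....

rank_ℚ(R)=3; free=3−3=0
SNF(R) diag = [3, 3, 6] → torsion [3, 3, 6]

Answer: M ≅ ℤ/3 ⊕ ℤ/3 ⊕ ℤ/6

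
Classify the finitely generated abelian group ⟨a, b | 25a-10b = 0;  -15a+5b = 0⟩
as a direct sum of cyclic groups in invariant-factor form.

Answer: M ≅ ℤ/5 ⊕ ℤ/5

Derivation:
rank_ℚ(R)=2; free=2−2=0
SNF(R) diag = [5, 5] → torsion [5, 5]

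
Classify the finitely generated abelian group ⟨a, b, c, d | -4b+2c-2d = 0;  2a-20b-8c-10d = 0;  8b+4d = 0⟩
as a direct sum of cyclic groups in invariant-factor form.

rank_ℚ(R)=3; free=4−3=1
SNF(R) diag = [2, 2, 4] → torsion [2, 2, 4]

Answer: M ≅ ℤ^1 ⊕ ℤ/2 ⊕ ℤ/2 ⊕ ℤ/4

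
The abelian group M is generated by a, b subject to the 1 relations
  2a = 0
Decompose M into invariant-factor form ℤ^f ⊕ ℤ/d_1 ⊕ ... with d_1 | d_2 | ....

Answer: M ≅ ℤ^1 ⊕ ℤ/2

Derivation:
rank_ℚ(R)=1; free=2−1=1
SNF(R) diag = [2] → torsion [2]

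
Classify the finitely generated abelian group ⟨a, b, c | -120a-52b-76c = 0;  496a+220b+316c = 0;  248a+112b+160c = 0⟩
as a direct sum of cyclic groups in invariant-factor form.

rank_ℚ(R)=3; free=3−3=0
SNF(R) diag = [4, 8, 24] → torsion [4, 8, 24]

Answer: M ≅ ℤ/4 ⊕ ℤ/8 ⊕ ℤ/24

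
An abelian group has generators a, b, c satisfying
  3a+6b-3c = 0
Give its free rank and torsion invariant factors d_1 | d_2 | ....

rank_ℚ(R)=1; free=3−1=2
SNF(R) diag = [3] → torsion [3]

Answer: M ≅ ℤ^2 ⊕ ℤ/3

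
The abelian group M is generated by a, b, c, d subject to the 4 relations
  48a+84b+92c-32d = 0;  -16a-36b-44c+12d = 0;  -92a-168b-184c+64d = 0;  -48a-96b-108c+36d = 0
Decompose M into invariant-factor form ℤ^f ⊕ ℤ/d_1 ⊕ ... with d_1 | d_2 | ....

rank_ℚ(R)=4; free=4−4=0
SNF(R) diag = [4, 4, 4, 12] → torsion [4, 4, 4, 12]

Answer: M ≅ ℤ/4 ⊕ ℤ/4 ⊕ ℤ/4 ⊕ ℤ/12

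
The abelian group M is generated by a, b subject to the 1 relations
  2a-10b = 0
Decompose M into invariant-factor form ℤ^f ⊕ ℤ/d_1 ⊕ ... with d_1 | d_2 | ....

Answer: M ≅ ℤ^1 ⊕ ℤ/2

Derivation:
rank_ℚ(R)=1; free=2−1=1
SNF(R) diag = [2] → torsion [2]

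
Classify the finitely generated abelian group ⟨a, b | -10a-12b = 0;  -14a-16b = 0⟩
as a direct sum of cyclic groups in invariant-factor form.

Answer: M ≅ ℤ/2 ⊕ ℤ/4

Derivation:
rank_ℚ(R)=2; free=2−2=0
SNF(R) diag = [2, 4] → torsion [2, 4]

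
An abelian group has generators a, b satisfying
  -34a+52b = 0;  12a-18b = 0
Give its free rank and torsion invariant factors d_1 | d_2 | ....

rank_ℚ(R)=2; free=2−2=0
SNF(R) diag = [2, 6] → torsion [2, 6]

Answer: M ≅ ℤ/2 ⊕ ℤ/6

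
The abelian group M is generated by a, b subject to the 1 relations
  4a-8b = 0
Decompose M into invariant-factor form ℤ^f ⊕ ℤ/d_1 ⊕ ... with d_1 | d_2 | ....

rank_ℚ(R)=1; free=2−1=1
SNF(R) diag = [4] → torsion [4]

Answer: M ≅ ℤ^1 ⊕ ℤ/4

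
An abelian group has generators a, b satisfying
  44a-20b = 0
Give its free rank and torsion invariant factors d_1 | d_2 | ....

Answer: M ≅ ℤ^1 ⊕ ℤ/4

Derivation:
rank_ℚ(R)=1; free=2−1=1
SNF(R) diag = [4] → torsion [4]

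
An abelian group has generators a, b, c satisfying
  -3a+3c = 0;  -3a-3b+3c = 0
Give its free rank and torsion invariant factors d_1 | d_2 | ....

Answer: M ≅ ℤ^1 ⊕ ℤ/3 ⊕ ℤ/3

Derivation:
rank_ℚ(R)=2; free=3−2=1
SNF(R) diag = [3, 3] → torsion [3, 3]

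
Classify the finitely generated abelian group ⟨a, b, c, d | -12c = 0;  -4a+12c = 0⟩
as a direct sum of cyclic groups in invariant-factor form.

Answer: M ≅ ℤ^2 ⊕ ℤ/4 ⊕ ℤ/12

Derivation:
rank_ℚ(R)=2; free=4−2=2
SNF(R) diag = [4, 12] → torsion [4, 12]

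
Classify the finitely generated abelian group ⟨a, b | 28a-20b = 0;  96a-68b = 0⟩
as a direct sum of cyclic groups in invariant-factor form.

rank_ℚ(R)=2; free=2−2=0
SNF(R) diag = [4, 4] → torsion [4, 4]

Answer: M ≅ ℤ/4 ⊕ ℤ/4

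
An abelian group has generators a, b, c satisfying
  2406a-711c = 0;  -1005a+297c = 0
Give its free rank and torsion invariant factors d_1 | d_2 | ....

Answer: M ≅ ℤ^1 ⊕ ℤ/3 ⊕ ℤ/9

Derivation:
rank_ℚ(R)=2; free=3−2=1
SNF(R) diag = [3, 9] → torsion [3, 9]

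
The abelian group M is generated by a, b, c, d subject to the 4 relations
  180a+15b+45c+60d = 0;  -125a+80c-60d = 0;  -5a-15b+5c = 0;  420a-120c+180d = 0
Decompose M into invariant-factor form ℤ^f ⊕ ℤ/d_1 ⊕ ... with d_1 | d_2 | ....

rank_ℚ(R)=4; free=4−4=0
SNF(R) diag = [5, 15, 30, 60] → torsion [5, 15, 30, 60]

Answer: M ≅ ℤ/5 ⊕ ℤ/15 ⊕ ℤ/30 ⊕ ℤ/60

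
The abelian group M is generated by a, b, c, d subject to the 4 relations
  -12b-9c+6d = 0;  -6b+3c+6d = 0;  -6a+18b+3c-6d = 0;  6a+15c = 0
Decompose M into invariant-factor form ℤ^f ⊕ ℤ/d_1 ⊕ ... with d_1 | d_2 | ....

rank_ℚ(R)=4; free=4−4=0
SNF(R) diag = [3, 6, 6, 6] → torsion [3, 6, 6, 6]

Answer: M ≅ ℤ/3 ⊕ ℤ/6 ⊕ ℤ/6 ⊕ ℤ/6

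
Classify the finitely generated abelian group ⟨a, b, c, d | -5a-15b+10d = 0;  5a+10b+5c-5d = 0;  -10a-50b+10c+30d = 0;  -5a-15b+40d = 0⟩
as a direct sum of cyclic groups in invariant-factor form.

rank_ℚ(R)=4; free=4−4=0
SNF(R) diag = [5, 5, 10, 30] → torsion [5, 5, 10, 30]

Answer: M ≅ ℤ/5 ⊕ ℤ/5 ⊕ ℤ/10 ⊕ ℤ/30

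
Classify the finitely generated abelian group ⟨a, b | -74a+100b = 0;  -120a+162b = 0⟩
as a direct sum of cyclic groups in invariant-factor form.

rank_ℚ(R)=2; free=2−2=0
SNF(R) diag = [2, 6] → torsion [2, 6]

Answer: M ≅ ℤ/2 ⊕ ℤ/6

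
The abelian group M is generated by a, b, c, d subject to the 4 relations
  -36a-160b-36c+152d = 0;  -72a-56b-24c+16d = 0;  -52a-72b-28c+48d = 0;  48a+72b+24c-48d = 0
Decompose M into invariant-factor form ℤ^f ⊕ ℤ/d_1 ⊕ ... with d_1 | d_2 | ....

Answer: M ≅ ℤ/4 ⊕ ℤ/8 ⊕ ℤ/24 ⊕ ℤ/72

Derivation:
rank_ℚ(R)=4; free=4−4=0
SNF(R) diag = [4, 8, 24, 72] → torsion [4, 8, 24, 72]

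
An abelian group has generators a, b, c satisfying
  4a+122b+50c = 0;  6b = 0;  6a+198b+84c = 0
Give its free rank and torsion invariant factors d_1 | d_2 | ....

Answer: M ≅ ℤ/2 ⊕ ℤ/6 ⊕ ℤ/18

Derivation:
rank_ℚ(R)=3; free=3−3=0
SNF(R) diag = [2, 6, 18] → torsion [2, 6, 18]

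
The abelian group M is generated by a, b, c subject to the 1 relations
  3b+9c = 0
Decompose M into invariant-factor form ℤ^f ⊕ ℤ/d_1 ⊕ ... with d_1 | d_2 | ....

Answer: M ≅ ℤ^2 ⊕ ℤ/3

Derivation:
rank_ℚ(R)=1; free=3−1=2
SNF(R) diag = [3] → torsion [3]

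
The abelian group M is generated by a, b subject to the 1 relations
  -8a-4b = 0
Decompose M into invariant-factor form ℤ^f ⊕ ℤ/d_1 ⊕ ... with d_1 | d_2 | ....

Answer: M ≅ ℤ^1 ⊕ ℤ/4

Derivation:
rank_ℚ(R)=1; free=2−1=1
SNF(R) diag = [4] → torsion [4]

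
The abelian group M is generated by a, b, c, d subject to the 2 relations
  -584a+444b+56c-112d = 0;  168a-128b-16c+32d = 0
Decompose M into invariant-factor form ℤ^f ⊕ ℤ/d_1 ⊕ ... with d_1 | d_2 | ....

rank_ℚ(R)=2; free=4−2=2
SNF(R) diag = [4, 8] → torsion [4, 8]

Answer: M ≅ ℤ^2 ⊕ ℤ/4 ⊕ ℤ/8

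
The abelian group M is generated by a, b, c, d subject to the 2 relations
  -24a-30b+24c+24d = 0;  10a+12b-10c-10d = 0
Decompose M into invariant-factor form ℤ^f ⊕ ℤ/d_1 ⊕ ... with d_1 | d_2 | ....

Answer: M ≅ ℤ^2 ⊕ ℤ/2 ⊕ ℤ/6

Derivation:
rank_ℚ(R)=2; free=4−2=2
SNF(R) diag = [2, 6] → torsion [2, 6]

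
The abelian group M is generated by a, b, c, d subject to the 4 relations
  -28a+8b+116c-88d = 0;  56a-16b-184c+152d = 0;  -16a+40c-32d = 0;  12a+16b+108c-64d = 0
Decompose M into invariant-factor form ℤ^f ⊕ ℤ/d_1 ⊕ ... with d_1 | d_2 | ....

rank_ℚ(R)=4; free=4−4=0
SNF(R) diag = [4, 8, 8, 24] → torsion [4, 8, 8, 24]

Answer: M ≅ ℤ/4 ⊕ ℤ/8 ⊕ ℤ/8 ⊕ ℤ/24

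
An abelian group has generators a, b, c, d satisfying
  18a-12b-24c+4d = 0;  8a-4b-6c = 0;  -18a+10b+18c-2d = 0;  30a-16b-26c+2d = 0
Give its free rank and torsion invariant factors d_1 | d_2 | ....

rank_ℚ(R)=4; free=4−4=0
SNF(R) diag = [2, 2, 2, 2] → torsion [2, 2, 2, 2]

Answer: M ≅ ℤ/2 ⊕ ℤ/2 ⊕ ℤ/2 ⊕ ℤ/2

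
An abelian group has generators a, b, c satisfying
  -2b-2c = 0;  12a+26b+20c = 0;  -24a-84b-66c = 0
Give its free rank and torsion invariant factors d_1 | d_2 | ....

rank_ℚ(R)=3; free=3−3=0
SNF(R) diag = [2, 6, 12] → torsion [2, 6, 12]

Answer: M ≅ ℤ/2 ⊕ ℤ/6 ⊕ ℤ/12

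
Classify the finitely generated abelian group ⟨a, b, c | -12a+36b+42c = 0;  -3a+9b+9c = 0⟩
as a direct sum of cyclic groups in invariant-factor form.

rank_ℚ(R)=2; free=3−2=1
SNF(R) diag = [3, 6] → torsion [3, 6]

Answer: M ≅ ℤ^1 ⊕ ℤ/3 ⊕ ℤ/6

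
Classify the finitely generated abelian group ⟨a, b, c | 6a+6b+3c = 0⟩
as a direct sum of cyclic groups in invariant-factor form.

Answer: M ≅ ℤ^2 ⊕ ℤ/3

Derivation:
rank_ℚ(R)=1; free=3−1=2
SNF(R) diag = [3] → torsion [3]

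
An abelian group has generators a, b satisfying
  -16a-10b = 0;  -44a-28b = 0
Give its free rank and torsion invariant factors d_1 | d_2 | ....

rank_ℚ(R)=2; free=2−2=0
SNF(R) diag = [2, 4] → torsion [2, 4]

Answer: M ≅ ℤ/2 ⊕ ℤ/4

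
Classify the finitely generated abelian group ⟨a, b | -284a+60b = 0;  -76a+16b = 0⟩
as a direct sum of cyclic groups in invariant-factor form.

Answer: M ≅ ℤ/4 ⊕ ℤ/4

Derivation:
rank_ℚ(R)=2; free=2−2=0
SNF(R) diag = [4, 4] → torsion [4, 4]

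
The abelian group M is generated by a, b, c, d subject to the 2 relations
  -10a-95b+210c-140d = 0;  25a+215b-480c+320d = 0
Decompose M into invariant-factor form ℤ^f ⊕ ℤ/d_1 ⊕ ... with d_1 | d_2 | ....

Answer: M ≅ ℤ^2 ⊕ ℤ/5 ⊕ ℤ/15

Derivation:
rank_ℚ(R)=2; free=4−2=2
SNF(R) diag = [5, 15] → torsion [5, 15]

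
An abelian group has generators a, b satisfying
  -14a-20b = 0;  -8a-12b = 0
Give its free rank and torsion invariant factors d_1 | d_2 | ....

Answer: M ≅ ℤ/2 ⊕ ℤ/4

Derivation:
rank_ℚ(R)=2; free=2−2=0
SNF(R) diag = [2, 4] → torsion [2, 4]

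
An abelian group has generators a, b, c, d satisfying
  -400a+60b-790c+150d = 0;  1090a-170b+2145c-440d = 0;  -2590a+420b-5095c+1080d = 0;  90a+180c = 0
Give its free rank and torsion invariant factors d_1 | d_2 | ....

Answer: M ≅ ℤ/5 ⊕ ℤ/10 ⊕ ℤ/30 ⊕ ℤ/90

Derivation:
rank_ℚ(R)=4; free=4−4=0
SNF(R) diag = [5, 10, 30, 90] → torsion [5, 10, 30, 90]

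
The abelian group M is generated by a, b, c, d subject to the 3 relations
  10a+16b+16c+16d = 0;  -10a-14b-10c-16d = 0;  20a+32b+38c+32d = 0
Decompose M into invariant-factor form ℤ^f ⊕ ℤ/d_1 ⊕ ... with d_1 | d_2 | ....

Answer: M ≅ ℤ^1 ⊕ ℤ/2 ⊕ ℤ/2 ⊕ ℤ/6

Derivation:
rank_ℚ(R)=3; free=4−3=1
SNF(R) diag = [2, 2, 6] → torsion [2, 2, 6]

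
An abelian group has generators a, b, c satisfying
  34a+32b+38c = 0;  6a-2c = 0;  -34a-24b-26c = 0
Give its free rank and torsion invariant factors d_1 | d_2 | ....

rank_ℚ(R)=3; free=3−3=0
SNF(R) diag = [2, 4, 8] → torsion [2, 4, 8]

Answer: M ≅ ℤ/2 ⊕ ℤ/4 ⊕ ℤ/8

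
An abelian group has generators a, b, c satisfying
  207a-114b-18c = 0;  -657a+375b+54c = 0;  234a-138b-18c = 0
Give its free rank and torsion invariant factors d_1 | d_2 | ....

Answer: M ≅ ℤ/3 ⊕ ℤ/9 ⊕ ℤ/18

Derivation:
rank_ℚ(R)=3; free=3−3=0
SNF(R) diag = [3, 9, 18] → torsion [3, 9, 18]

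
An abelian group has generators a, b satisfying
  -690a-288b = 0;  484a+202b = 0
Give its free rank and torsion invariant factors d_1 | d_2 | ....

rank_ℚ(R)=2; free=2−2=0
SNF(R) diag = [2, 6] → torsion [2, 6]

Answer: M ≅ ℤ/2 ⊕ ℤ/6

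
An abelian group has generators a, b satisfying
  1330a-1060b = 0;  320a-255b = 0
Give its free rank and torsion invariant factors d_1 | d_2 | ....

rank_ℚ(R)=2; free=2−2=0
SNF(R) diag = [5, 10] → torsion [5, 10]

Answer: M ≅ ℤ/5 ⊕ ℤ/10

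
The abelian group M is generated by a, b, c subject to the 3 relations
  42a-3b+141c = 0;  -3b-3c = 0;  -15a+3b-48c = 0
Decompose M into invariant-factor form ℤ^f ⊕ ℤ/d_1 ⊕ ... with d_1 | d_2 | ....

rank_ℚ(R)=3; free=3−3=0
SNF(R) diag = [3, 3, 6] → torsion [3, 3, 6]

Answer: M ≅ ℤ/3 ⊕ ℤ/3 ⊕ ℤ/6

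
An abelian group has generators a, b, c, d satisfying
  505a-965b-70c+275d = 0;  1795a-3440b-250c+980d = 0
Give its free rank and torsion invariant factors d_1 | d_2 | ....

Answer: M ≅ ℤ^2 ⊕ ℤ/5 ⊕ ℤ/15

Derivation:
rank_ℚ(R)=2; free=4−2=2
SNF(R) diag = [5, 15] → torsion [5, 15]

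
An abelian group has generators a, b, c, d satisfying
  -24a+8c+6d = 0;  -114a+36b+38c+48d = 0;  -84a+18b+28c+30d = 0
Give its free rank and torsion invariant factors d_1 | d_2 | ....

Answer: M ≅ ℤ^1 ⊕ ℤ/2 ⊕ ℤ/6 ⊕ ℤ/18

Derivation:
rank_ℚ(R)=3; free=4−3=1
SNF(R) diag = [2, 6, 18] → torsion [2, 6, 18]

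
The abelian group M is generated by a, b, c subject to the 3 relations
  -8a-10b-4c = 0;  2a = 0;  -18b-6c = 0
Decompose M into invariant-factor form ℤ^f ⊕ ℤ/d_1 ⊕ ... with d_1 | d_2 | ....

rank_ℚ(R)=3; free=3−3=0
SNF(R) diag = [2, 2, 6] → torsion [2, 2, 6]

Answer: M ≅ ℤ/2 ⊕ ℤ/2 ⊕ ℤ/6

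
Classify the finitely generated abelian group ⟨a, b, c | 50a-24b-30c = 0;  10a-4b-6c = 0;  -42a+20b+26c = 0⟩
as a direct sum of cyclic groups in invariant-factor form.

rank_ℚ(R)=3; free=3−3=0
SNF(R) diag = [2, 4, 4] → torsion [2, 4, 4]

Answer: M ≅ ℤ/2 ⊕ ℤ/4 ⊕ ℤ/4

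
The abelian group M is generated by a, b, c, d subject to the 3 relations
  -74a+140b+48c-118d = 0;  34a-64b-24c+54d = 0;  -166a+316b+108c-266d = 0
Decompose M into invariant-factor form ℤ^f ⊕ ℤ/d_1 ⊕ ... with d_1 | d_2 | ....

rank_ℚ(R)=3; free=4−3=1
SNF(R) diag = [2, 4, 12] → torsion [2, 4, 12]

Answer: M ≅ ℤ^1 ⊕ ℤ/2 ⊕ ℤ/4 ⊕ ℤ/12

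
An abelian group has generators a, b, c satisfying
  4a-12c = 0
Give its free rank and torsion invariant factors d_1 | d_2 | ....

Answer: M ≅ ℤ^2 ⊕ ℤ/4

Derivation:
rank_ℚ(R)=1; free=3−1=2
SNF(R) diag = [4] → torsion [4]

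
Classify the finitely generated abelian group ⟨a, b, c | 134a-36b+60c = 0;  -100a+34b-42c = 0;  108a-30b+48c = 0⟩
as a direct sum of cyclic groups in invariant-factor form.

Answer: M ≅ ℤ/2 ⊕ ℤ/2 ⊕ ℤ/6

Derivation:
rank_ℚ(R)=3; free=3−3=0
SNF(R) diag = [2, 2, 6] → torsion [2, 2, 6]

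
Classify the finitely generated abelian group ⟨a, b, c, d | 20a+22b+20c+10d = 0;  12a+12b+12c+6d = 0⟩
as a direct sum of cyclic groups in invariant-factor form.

rank_ℚ(R)=2; free=4−2=2
SNF(R) diag = [2, 6] → torsion [2, 6]

Answer: M ≅ ℤ^2 ⊕ ℤ/2 ⊕ ℤ/6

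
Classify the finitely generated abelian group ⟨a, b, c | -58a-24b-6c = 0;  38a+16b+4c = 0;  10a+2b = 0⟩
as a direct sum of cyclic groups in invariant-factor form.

Answer: M ≅ ℤ/2 ⊕ ℤ/2 ⊕ ℤ/2

Derivation:
rank_ℚ(R)=3; free=3−3=0
SNF(R) diag = [2, 2, 2] → torsion [2, 2, 2]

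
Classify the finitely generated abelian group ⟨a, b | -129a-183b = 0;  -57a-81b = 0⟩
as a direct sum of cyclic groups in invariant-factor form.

rank_ℚ(R)=2; free=2−2=0
SNF(R) diag = [3, 6] → torsion [3, 6]

Answer: M ≅ ℤ/3 ⊕ ℤ/6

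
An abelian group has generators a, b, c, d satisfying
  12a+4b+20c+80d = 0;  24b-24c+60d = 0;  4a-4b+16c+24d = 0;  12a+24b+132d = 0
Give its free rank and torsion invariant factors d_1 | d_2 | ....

Answer: M ≅ ℤ/4 ⊕ ℤ/4 ⊕ ℤ/12 ⊕ ℤ/12

Derivation:
rank_ℚ(R)=4; free=4−4=0
SNF(R) diag = [4, 4, 12, 12] → torsion [4, 4, 12, 12]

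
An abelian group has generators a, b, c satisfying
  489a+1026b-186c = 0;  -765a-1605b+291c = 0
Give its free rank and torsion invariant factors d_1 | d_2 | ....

rank_ℚ(R)=2; free=3−2=1
SNF(R) diag = [3, 3] → torsion [3, 3]

Answer: M ≅ ℤ^1 ⊕ ℤ/3 ⊕ ℤ/3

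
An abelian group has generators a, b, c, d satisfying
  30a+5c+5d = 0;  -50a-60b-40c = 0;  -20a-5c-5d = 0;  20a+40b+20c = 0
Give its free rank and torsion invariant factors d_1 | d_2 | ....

rank_ℚ(R)=4; free=4−4=0
SNF(R) diag = [5, 10, 20, 20] → torsion [5, 10, 20, 20]

Answer: M ≅ ℤ/5 ⊕ ℤ/10 ⊕ ℤ/20 ⊕ ℤ/20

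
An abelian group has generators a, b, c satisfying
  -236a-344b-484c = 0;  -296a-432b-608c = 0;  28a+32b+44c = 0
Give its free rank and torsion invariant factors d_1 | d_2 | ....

rank_ℚ(R)=3; free=3−3=0
SNF(R) diag = [4, 8, 8] → torsion [4, 8, 8]

Answer: M ≅ ℤ/4 ⊕ ℤ/8 ⊕ ℤ/8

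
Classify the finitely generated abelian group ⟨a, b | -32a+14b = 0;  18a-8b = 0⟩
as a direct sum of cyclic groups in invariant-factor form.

Answer: M ≅ ℤ/2 ⊕ ℤ/2

Derivation:
rank_ℚ(R)=2; free=2−2=0
SNF(R) diag = [2, 2] → torsion [2, 2]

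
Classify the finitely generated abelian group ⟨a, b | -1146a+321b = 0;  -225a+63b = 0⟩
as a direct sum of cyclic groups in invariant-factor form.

Answer: M ≅ ℤ/3 ⊕ ℤ/9

Derivation:
rank_ℚ(R)=2; free=2−2=0
SNF(R) diag = [3, 9] → torsion [3, 9]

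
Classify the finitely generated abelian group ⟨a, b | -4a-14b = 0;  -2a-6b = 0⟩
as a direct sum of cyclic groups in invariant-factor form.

Answer: M ≅ ℤ/2 ⊕ ℤ/2

Derivation:
rank_ℚ(R)=2; free=2−2=0
SNF(R) diag = [2, 2] → torsion [2, 2]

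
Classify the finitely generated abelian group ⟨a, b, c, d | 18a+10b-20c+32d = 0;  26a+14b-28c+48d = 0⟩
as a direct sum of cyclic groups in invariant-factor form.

rank_ℚ(R)=2; free=4−2=2
SNF(R) diag = [2, 4] → torsion [2, 4]

Answer: M ≅ ℤ^2 ⊕ ℤ/2 ⊕ ℤ/4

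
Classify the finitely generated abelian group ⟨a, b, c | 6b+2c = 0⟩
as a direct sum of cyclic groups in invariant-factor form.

Answer: M ≅ ℤ^2 ⊕ ℤ/2

Derivation:
rank_ℚ(R)=1; free=3−1=2
SNF(R) diag = [2] → torsion [2]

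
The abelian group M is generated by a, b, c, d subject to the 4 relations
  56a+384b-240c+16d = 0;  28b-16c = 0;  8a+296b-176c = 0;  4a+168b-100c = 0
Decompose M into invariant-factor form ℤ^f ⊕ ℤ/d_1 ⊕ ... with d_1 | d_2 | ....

Answer: M ≅ ℤ/4 ⊕ ℤ/4 ⊕ ℤ/8 ⊕ ℤ/16

Derivation:
rank_ℚ(R)=4; free=4−4=0
SNF(R) diag = [4, 4, 8, 16] → torsion [4, 4, 8, 16]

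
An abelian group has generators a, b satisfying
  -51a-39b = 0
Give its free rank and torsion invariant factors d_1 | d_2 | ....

rank_ℚ(R)=1; free=2−1=1
SNF(R) diag = [3] → torsion [3]

Answer: M ≅ ℤ^1 ⊕ ℤ/3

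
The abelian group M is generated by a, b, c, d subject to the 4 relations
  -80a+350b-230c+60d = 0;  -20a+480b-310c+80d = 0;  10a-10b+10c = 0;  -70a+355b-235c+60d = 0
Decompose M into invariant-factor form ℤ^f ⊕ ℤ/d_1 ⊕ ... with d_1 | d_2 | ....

Answer: M ≅ ℤ/5 ⊕ ℤ/10 ⊕ ℤ/30 ⊕ ℤ/60

Derivation:
rank_ℚ(R)=4; free=4−4=0
SNF(R) diag = [5, 10, 30, 60] → torsion [5, 10, 30, 60]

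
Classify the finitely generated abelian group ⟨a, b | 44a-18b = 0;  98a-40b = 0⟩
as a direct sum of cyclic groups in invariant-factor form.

rank_ℚ(R)=2; free=2−2=0
SNF(R) diag = [2, 2] → torsion [2, 2]

Answer: M ≅ ℤ/2 ⊕ ℤ/2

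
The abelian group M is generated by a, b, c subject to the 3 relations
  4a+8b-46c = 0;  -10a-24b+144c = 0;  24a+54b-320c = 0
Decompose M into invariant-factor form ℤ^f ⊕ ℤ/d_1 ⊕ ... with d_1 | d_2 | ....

Answer: M ≅ ℤ/2 ⊕ ℤ/2 ⊕ ℤ/2

Derivation:
rank_ℚ(R)=3; free=3−3=0
SNF(R) diag = [2, 2, 2] → torsion [2, 2, 2]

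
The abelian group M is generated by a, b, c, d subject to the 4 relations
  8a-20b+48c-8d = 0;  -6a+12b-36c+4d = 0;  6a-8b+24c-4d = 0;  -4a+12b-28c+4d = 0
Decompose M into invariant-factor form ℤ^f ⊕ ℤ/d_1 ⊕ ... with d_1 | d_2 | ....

Answer: M ≅ ℤ/2 ⊕ ℤ/4 ⊕ ℤ/4 ⊕ ℤ/4

Derivation:
rank_ℚ(R)=4; free=4−4=0
SNF(R) diag = [2, 4, 4, 4] → torsion [2, 4, 4, 4]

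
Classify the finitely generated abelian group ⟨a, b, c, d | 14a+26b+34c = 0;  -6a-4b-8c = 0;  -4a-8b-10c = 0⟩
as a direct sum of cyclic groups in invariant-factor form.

Answer: M ≅ ℤ^1 ⊕ ℤ/2 ⊕ ℤ/2 ⊕ ℤ/6

Derivation:
rank_ℚ(R)=3; free=4−3=1
SNF(R) diag = [2, 2, 6] → torsion [2, 2, 6]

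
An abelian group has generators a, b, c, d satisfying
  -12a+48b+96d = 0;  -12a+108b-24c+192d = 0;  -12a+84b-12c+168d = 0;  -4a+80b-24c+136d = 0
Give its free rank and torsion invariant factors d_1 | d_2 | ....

rank_ℚ(R)=4; free=4−4=0
SNF(R) diag = [4, 12, 12, 24] → torsion [4, 12, 12, 24]

Answer: M ≅ ℤ/4 ⊕ ℤ/12 ⊕ ℤ/12 ⊕ ℤ/24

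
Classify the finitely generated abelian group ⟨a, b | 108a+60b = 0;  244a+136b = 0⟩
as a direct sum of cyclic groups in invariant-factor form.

Answer: M ≅ ℤ/4 ⊕ ℤ/12

Derivation:
rank_ℚ(R)=2; free=2−2=0
SNF(R) diag = [4, 12] → torsion [4, 12]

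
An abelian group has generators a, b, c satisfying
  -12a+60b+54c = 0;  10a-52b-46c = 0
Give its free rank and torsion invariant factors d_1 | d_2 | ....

Answer: M ≅ ℤ^1 ⊕ ℤ/2 ⊕ ℤ/6

Derivation:
rank_ℚ(R)=2; free=3−2=1
SNF(R) diag = [2, 6] → torsion [2, 6]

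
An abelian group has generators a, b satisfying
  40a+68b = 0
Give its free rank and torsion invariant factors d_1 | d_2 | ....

Answer: M ≅ ℤ^1 ⊕ ℤ/4

Derivation:
rank_ℚ(R)=1; free=2−1=1
SNF(R) diag = [4] → torsion [4]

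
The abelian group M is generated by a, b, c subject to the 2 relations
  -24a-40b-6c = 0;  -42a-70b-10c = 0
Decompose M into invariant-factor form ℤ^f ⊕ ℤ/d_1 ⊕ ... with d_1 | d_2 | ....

rank_ℚ(R)=2; free=3−2=1
SNF(R) diag = [2, 2] → torsion [2, 2]

Answer: M ≅ ℤ^1 ⊕ ℤ/2 ⊕ ℤ/2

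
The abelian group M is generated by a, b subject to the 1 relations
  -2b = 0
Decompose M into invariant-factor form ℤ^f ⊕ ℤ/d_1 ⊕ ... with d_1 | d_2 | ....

rank_ℚ(R)=1; free=2−1=1
SNF(R) diag = [2] → torsion [2]

Answer: M ≅ ℤ^1 ⊕ ℤ/2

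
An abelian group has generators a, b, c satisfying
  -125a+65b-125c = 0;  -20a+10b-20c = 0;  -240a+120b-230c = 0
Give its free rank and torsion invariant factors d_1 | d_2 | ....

Answer: M ≅ ℤ/5 ⊕ ℤ/10 ⊕ ℤ/10

Derivation:
rank_ℚ(R)=3; free=3−3=0
SNF(R) diag = [5, 10, 10] → torsion [5, 10, 10]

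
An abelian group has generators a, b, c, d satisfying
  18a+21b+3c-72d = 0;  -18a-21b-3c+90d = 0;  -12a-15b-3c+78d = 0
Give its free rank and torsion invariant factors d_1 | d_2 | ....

Answer: M ≅ ℤ^1 ⊕ ℤ/3 ⊕ ℤ/6 ⊕ ℤ/18

Derivation:
rank_ℚ(R)=3; free=4−3=1
SNF(R) diag = [3, 6, 18] → torsion [3, 6, 18]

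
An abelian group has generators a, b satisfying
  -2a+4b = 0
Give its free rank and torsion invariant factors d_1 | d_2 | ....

Answer: M ≅ ℤ^1 ⊕ ℤ/2

Derivation:
rank_ℚ(R)=1; free=2−1=1
SNF(R) diag = [2] → torsion [2]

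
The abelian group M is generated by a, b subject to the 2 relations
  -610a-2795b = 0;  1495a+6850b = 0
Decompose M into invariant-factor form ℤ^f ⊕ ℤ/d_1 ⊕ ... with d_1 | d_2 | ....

rank_ℚ(R)=2; free=2−2=0
SNF(R) diag = [5, 5] → torsion [5, 5]

Answer: M ≅ ℤ/5 ⊕ ℤ/5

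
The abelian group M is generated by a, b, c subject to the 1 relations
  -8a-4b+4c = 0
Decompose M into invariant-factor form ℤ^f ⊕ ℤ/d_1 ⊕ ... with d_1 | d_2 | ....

Answer: M ≅ ℤ^2 ⊕ ℤ/4

Derivation:
rank_ℚ(R)=1; free=3−1=2
SNF(R) diag = [4] → torsion [4]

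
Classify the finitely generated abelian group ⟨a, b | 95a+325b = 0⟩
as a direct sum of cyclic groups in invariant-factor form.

rank_ℚ(R)=1; free=2−1=1
SNF(R) diag = [5] → torsion [5]

Answer: M ≅ ℤ^1 ⊕ ℤ/5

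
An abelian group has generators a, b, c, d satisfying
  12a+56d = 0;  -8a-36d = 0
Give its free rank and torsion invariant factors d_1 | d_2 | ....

Answer: M ≅ ℤ^2 ⊕ ℤ/4 ⊕ ℤ/4

Derivation:
rank_ℚ(R)=2; free=4−2=2
SNF(R) diag = [4, 4] → torsion [4, 4]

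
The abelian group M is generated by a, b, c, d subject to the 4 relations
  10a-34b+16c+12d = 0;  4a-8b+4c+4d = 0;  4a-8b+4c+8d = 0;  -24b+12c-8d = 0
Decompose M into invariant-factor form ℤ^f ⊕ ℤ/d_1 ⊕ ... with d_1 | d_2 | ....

Answer: M ≅ ℤ/2 ⊕ ℤ/4 ⊕ ℤ/4 ⊕ ℤ/12

Derivation:
rank_ℚ(R)=4; free=4−4=0
SNF(R) diag = [2, 4, 4, 12] → torsion [2, 4, 4, 12]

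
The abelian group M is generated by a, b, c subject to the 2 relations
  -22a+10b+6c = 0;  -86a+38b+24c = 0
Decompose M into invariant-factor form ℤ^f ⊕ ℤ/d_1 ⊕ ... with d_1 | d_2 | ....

rank_ℚ(R)=2; free=3−2=1
SNF(R) diag = [2, 6] → torsion [2, 6]

Answer: M ≅ ℤ^1 ⊕ ℤ/2 ⊕ ℤ/6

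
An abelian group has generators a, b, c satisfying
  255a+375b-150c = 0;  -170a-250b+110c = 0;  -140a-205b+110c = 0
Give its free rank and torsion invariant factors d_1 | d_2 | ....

Answer: M ≅ ℤ/5 ⊕ ℤ/15 ⊕ ℤ/30

Derivation:
rank_ℚ(R)=3; free=3−3=0
SNF(R) diag = [5, 15, 30] → torsion [5, 15, 30]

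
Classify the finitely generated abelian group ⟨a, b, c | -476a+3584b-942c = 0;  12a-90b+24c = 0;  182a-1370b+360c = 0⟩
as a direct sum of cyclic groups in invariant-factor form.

rank_ℚ(R)=3; free=3−3=0
SNF(R) diag = [2, 6, 6] → torsion [2, 6, 6]

Answer: M ≅ ℤ/2 ⊕ ℤ/6 ⊕ ℤ/6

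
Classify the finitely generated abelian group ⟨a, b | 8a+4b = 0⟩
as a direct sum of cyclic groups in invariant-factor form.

Answer: M ≅ ℤ^1 ⊕ ℤ/4

Derivation:
rank_ℚ(R)=1; free=2−1=1
SNF(R) diag = [4] → torsion [4]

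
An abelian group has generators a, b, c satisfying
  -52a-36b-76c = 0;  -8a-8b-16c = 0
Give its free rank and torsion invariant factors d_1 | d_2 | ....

rank_ℚ(R)=2; free=3−2=1
SNF(R) diag = [4, 8] → torsion [4, 8]

Answer: M ≅ ℤ^1 ⊕ ℤ/4 ⊕ ℤ/8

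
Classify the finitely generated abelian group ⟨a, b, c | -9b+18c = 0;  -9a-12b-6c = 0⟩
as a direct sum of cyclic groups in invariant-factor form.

Answer: M ≅ ℤ^1 ⊕ ℤ/3 ⊕ ℤ/9

Derivation:
rank_ℚ(R)=2; free=3−2=1
SNF(R) diag = [3, 9] → torsion [3, 9]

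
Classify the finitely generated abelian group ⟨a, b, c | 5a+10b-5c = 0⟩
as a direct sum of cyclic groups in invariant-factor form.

Answer: M ≅ ℤ^2 ⊕ ℤ/5

Derivation:
rank_ℚ(R)=1; free=3−1=2
SNF(R) diag = [5] → torsion [5]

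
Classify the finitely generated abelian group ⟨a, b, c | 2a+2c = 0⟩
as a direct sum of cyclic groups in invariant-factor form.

rank_ℚ(R)=1; free=3−1=2
SNF(R) diag = [2] → torsion [2]

Answer: M ≅ ℤ^2 ⊕ ℤ/2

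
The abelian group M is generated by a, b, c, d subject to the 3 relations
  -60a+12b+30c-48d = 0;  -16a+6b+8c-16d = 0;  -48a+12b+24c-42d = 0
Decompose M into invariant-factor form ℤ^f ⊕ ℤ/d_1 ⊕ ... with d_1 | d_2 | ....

rank_ℚ(R)=3; free=4−3=1
SNF(R) diag = [2, 6, 6] → torsion [2, 6, 6]

Answer: M ≅ ℤ^1 ⊕ ℤ/2 ⊕ ℤ/6 ⊕ ℤ/6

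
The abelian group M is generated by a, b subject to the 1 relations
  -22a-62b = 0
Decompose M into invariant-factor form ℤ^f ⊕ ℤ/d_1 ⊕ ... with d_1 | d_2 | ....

Answer: M ≅ ℤ^1 ⊕ ℤ/2

Derivation:
rank_ℚ(R)=1; free=2−1=1
SNF(R) diag = [2] → torsion [2]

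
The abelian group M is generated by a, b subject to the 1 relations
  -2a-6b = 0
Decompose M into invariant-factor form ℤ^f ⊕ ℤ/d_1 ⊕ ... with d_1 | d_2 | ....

Answer: M ≅ ℤ^1 ⊕ ℤ/2

Derivation:
rank_ℚ(R)=1; free=2−1=1
SNF(R) diag = [2] → torsion [2]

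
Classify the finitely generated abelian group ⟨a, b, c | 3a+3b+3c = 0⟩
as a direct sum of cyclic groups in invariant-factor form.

rank_ℚ(R)=1; free=3−1=2
SNF(R) diag = [3] → torsion [3]

Answer: M ≅ ℤ^2 ⊕ ℤ/3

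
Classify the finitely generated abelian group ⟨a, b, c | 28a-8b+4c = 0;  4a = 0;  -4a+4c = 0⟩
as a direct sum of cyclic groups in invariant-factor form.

rank_ℚ(R)=3; free=3−3=0
SNF(R) diag = [4, 4, 8] → torsion [4, 4, 8]

Answer: M ≅ ℤ/4 ⊕ ℤ/4 ⊕ ℤ/8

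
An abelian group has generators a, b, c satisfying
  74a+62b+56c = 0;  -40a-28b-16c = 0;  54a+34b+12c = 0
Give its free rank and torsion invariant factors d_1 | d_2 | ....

rank_ℚ(R)=3; free=3−3=0
SNF(R) diag = [2, 4, 12] → torsion [2, 4, 12]

Answer: M ≅ ℤ/2 ⊕ ℤ/4 ⊕ ℤ/12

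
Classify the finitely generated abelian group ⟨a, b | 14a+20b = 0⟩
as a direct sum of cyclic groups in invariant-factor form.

Answer: M ≅ ℤ^1 ⊕ ℤ/2

Derivation:
rank_ℚ(R)=1; free=2−1=1
SNF(R) diag = [2] → torsion [2]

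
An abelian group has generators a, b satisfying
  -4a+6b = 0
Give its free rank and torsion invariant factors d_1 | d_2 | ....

rank_ℚ(R)=1; free=2−1=1
SNF(R) diag = [2] → torsion [2]

Answer: M ≅ ℤ^1 ⊕ ℤ/2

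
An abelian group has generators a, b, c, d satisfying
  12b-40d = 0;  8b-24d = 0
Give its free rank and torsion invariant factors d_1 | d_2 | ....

rank_ℚ(R)=2; free=4−2=2
SNF(R) diag = [4, 8] → torsion [4, 8]

Answer: M ≅ ℤ^2 ⊕ ℤ/4 ⊕ ℤ/8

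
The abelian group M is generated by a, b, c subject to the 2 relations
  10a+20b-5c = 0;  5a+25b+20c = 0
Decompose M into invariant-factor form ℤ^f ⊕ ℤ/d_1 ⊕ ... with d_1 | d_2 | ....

rank_ℚ(R)=2; free=3−2=1
SNF(R) diag = [5, 15] → torsion [5, 15]

Answer: M ≅ ℤ^1 ⊕ ℤ/5 ⊕ ℤ/15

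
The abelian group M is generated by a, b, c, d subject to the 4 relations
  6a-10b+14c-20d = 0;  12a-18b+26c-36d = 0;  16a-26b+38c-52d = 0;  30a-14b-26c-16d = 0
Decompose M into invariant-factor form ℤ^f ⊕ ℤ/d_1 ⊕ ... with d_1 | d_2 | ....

Answer: M ≅ ℤ/2 ⊕ ℤ/2 ⊕ ℤ/4 ⊕ ℤ/12

Derivation:
rank_ℚ(R)=4; free=4−4=0
SNF(R) diag = [2, 2, 4, 12] → torsion [2, 2, 4, 12]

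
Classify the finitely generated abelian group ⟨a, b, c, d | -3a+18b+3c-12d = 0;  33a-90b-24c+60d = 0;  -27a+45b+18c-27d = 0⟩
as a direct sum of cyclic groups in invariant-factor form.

Answer: M ≅ ℤ^1 ⊕ ℤ/3 ⊕ ℤ/9 ⊕ ℤ/9

Derivation:
rank_ℚ(R)=3; free=4−3=1
SNF(R) diag = [3, 9, 9] → torsion [3, 9, 9]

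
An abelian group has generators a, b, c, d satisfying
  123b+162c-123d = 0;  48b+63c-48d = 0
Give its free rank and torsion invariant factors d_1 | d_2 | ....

rank_ℚ(R)=2; free=4−2=2
SNF(R) diag = [3, 9] → torsion [3, 9]

Answer: M ≅ ℤ^2 ⊕ ℤ/3 ⊕ ℤ/9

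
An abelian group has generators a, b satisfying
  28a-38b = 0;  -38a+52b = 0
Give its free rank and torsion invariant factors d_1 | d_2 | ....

Answer: M ≅ ℤ/2 ⊕ ℤ/6

Derivation:
rank_ℚ(R)=2; free=2−2=0
SNF(R) diag = [2, 6] → torsion [2, 6]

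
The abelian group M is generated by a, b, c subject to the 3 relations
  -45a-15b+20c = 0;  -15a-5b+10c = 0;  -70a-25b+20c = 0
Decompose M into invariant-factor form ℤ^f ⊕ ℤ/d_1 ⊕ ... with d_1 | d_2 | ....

Answer: M ≅ ℤ/5 ⊕ ℤ/5 ⊕ ℤ/10

Derivation:
rank_ℚ(R)=3; free=3−3=0
SNF(R) diag = [5, 5, 10] → torsion [5, 5, 10]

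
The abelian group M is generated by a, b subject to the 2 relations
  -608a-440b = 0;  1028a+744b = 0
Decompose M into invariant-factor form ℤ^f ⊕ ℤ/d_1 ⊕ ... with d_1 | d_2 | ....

rank_ℚ(R)=2; free=2−2=0
SNF(R) diag = [4, 8] → torsion [4, 8]

Answer: M ≅ ℤ/4 ⊕ ℤ/8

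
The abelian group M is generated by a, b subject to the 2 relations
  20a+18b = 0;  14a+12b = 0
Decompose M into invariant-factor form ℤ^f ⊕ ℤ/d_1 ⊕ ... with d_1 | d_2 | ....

rank_ℚ(R)=2; free=2−2=0
SNF(R) diag = [2, 6] → torsion [2, 6]

Answer: M ≅ ℤ/2 ⊕ ℤ/6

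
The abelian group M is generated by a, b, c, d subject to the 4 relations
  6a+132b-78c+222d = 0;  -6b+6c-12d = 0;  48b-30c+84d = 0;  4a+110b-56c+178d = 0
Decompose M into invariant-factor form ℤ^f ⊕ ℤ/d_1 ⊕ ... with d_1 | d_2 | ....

Answer: M ≅ ℤ/2 ⊕ ℤ/6 ⊕ ℤ/6 ⊕ ℤ/18

Derivation:
rank_ℚ(R)=4; free=4−4=0
SNF(R) diag = [2, 6, 6, 18] → torsion [2, 6, 6, 18]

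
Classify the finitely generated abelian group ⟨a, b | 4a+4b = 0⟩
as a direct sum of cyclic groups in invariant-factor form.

Answer: M ≅ ℤ^1 ⊕ ℤ/4

Derivation:
rank_ℚ(R)=1; free=2−1=1
SNF(R) diag = [4] → torsion [4]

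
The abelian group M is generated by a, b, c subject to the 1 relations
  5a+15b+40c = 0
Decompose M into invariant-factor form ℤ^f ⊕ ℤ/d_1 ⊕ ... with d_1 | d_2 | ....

Answer: M ≅ ℤ^2 ⊕ ℤ/5

Derivation:
rank_ℚ(R)=1; free=3−1=2
SNF(R) diag = [5] → torsion [5]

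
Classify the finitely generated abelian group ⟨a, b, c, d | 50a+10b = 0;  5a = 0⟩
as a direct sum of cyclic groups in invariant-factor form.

Answer: M ≅ ℤ^2 ⊕ ℤ/5 ⊕ ℤ/10

Derivation:
rank_ℚ(R)=2; free=4−2=2
SNF(R) diag = [5, 10] → torsion [5, 10]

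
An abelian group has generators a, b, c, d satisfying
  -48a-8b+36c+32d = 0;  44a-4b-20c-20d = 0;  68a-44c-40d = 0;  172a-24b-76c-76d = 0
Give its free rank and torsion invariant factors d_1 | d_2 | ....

Answer: M ≅ ℤ/4 ⊕ ℤ/4 ⊕ ℤ/4 ⊕ ℤ/12

Derivation:
rank_ℚ(R)=4; free=4−4=0
SNF(R) diag = [4, 4, 4, 12] → torsion [4, 4, 4, 12]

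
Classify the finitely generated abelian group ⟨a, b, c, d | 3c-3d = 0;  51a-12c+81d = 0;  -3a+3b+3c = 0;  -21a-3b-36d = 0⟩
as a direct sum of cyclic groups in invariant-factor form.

rank_ℚ(R)=4; free=4−4=0
SNF(R) diag = [3, 3, 3, 9] → torsion [3, 3, 3, 9]

Answer: M ≅ ℤ/3 ⊕ ℤ/3 ⊕ ℤ/3 ⊕ ℤ/9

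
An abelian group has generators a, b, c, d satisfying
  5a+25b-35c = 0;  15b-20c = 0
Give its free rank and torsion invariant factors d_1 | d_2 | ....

Answer: M ≅ ℤ^2 ⊕ ℤ/5 ⊕ ℤ/5

Derivation:
rank_ℚ(R)=2; free=4−2=2
SNF(R) diag = [5, 5] → torsion [5, 5]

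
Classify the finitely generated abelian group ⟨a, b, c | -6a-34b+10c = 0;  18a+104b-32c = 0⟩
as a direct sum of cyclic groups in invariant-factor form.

rank_ℚ(R)=2; free=3−2=1
SNF(R) diag = [2, 6] → torsion [2, 6]

Answer: M ≅ ℤ^1 ⊕ ℤ/2 ⊕ ℤ/6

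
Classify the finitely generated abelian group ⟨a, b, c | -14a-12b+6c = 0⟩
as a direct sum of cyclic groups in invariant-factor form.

rank_ℚ(R)=1; free=3−1=2
SNF(R) diag = [2] → torsion [2]

Answer: M ≅ ℤ^2 ⊕ ℤ/2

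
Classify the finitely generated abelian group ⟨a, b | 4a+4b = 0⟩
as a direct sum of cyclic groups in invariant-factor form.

Answer: M ≅ ℤ^1 ⊕ ℤ/4

Derivation:
rank_ℚ(R)=1; free=2−1=1
SNF(R) diag = [4] → torsion [4]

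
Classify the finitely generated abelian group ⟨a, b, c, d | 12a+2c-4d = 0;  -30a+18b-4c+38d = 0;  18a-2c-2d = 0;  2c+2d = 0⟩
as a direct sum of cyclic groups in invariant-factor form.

rank_ℚ(R)=4; free=4−4=0
SNF(R) diag = [2, 6, 18, 18] → torsion [2, 6, 18, 18]

Answer: M ≅ ℤ/2 ⊕ ℤ/6 ⊕ ℤ/18 ⊕ ℤ/18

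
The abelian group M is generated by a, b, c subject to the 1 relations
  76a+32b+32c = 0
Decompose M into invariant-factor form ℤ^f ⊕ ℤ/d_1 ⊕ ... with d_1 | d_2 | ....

Answer: M ≅ ℤ^2 ⊕ ℤ/4

Derivation:
rank_ℚ(R)=1; free=3−1=2
SNF(R) diag = [4] → torsion [4]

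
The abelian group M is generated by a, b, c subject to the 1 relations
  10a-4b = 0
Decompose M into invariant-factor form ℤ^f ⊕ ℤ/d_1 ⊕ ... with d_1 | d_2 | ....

rank_ℚ(R)=1; free=3−1=2
SNF(R) diag = [2] → torsion [2]

Answer: M ≅ ℤ^2 ⊕ ℤ/2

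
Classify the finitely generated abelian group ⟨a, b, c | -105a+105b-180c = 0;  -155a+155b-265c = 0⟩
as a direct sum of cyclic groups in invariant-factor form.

rank_ℚ(R)=2; free=3−2=1
SNF(R) diag = [5, 15] → torsion [5, 15]

Answer: M ≅ ℤ^1 ⊕ ℤ/5 ⊕ ℤ/15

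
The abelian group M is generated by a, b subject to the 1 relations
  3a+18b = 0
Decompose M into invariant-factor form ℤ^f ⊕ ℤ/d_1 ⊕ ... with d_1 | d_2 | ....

Answer: M ≅ ℤ^1 ⊕ ℤ/3

Derivation:
rank_ℚ(R)=1; free=2−1=1
SNF(R) diag = [3] → torsion [3]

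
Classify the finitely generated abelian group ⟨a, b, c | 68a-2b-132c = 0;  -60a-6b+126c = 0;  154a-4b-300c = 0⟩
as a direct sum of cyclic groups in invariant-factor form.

rank_ℚ(R)=3; free=3−3=0
SNF(R) diag = [2, 6, 18] → torsion [2, 6, 18]

Answer: M ≅ ℤ/2 ⊕ ℤ/6 ⊕ ℤ/18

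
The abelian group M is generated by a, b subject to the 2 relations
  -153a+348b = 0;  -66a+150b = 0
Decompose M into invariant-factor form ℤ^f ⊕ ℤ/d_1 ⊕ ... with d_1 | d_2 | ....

rank_ℚ(R)=2; free=2−2=0
SNF(R) diag = [3, 6] → torsion [3, 6]

Answer: M ≅ ℤ/3 ⊕ ℤ/6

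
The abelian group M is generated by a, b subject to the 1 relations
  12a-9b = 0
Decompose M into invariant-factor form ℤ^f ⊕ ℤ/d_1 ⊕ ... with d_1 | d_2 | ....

rank_ℚ(R)=1; free=2−1=1
SNF(R) diag = [3] → torsion [3]

Answer: M ≅ ℤ^1 ⊕ ℤ/3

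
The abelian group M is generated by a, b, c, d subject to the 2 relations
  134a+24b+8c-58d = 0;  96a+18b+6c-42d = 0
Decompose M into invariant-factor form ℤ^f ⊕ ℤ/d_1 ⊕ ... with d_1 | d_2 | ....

rank_ℚ(R)=2; free=4−2=2
SNF(R) diag = [2, 6] → torsion [2, 6]

Answer: M ≅ ℤ^2 ⊕ ℤ/2 ⊕ ℤ/6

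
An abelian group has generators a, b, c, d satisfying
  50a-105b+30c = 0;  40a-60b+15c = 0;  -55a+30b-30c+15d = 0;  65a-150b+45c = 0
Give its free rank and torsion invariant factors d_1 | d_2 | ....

Answer: M ≅ ℤ/5 ⊕ ℤ/15 ⊕ ℤ/15 ⊕ ℤ/15

Derivation:
rank_ℚ(R)=4; free=4−4=0
SNF(R) diag = [5, 15, 15, 15] → torsion [5, 15, 15, 15]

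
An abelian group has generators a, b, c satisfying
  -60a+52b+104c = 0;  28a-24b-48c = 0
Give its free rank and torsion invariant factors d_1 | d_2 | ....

Answer: M ≅ ℤ^1 ⊕ ℤ/4 ⊕ ℤ/4

Derivation:
rank_ℚ(R)=2; free=3−2=1
SNF(R) diag = [4, 4] → torsion [4, 4]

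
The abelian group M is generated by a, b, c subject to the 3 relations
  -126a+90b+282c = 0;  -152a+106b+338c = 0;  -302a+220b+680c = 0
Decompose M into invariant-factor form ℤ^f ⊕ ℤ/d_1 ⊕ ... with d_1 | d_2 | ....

rank_ℚ(R)=3; free=3−3=0
SNF(R) diag = [2, 6, 12] → torsion [2, 6, 12]

Answer: M ≅ ℤ/2 ⊕ ℤ/6 ⊕ ℤ/12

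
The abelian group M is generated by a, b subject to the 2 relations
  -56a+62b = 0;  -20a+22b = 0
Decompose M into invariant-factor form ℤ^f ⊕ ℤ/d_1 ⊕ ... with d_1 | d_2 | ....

Answer: M ≅ ℤ/2 ⊕ ℤ/4

Derivation:
rank_ℚ(R)=2; free=2−2=0
SNF(R) diag = [2, 4] → torsion [2, 4]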